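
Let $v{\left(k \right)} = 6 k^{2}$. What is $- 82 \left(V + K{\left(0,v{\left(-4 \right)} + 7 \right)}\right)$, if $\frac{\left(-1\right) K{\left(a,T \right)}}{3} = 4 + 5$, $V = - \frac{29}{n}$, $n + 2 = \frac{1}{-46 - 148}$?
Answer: $\frac{399914}{389} \approx 1028.1$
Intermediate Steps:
$n = - \frac{389}{194}$ ($n = -2 + \frac{1}{-46 - 148} = -2 + \frac{1}{-194} = -2 - \frac{1}{194} = - \frac{389}{194} \approx -2.0052$)
$V = \frac{5626}{389}$ ($V = - \frac{29}{- \frac{389}{194}} = \left(-29\right) \left(- \frac{194}{389}\right) = \frac{5626}{389} \approx 14.463$)
$K{\left(a,T \right)} = -27$ ($K{\left(a,T \right)} = - 3 \left(4 + 5\right) = \left(-3\right) 9 = -27$)
$- 82 \left(V + K{\left(0,v{\left(-4 \right)} + 7 \right)}\right) = - 82 \left(\frac{5626}{389} - 27\right) = \left(-82\right) \left(- \frac{4877}{389}\right) = \frac{399914}{389}$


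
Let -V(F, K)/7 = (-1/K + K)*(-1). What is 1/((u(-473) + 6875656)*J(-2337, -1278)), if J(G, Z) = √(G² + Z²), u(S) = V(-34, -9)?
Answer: 3*√788317/48781327141048 ≈ 5.4603e-11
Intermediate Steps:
V(F, K) = -7/K + 7*K (V(F, K) = -7*(-1/K + K)*(-1) = -7*(K - 1/K)*(-1) = -7*(1/K - K) = -7/K + 7*K)
u(S) = -560/9 (u(S) = -7/(-9) + 7*(-9) = -7*(-⅑) - 63 = 7/9 - 63 = -560/9)
1/((u(-473) + 6875656)*J(-2337, -1278)) = 1/((-560/9 + 6875656)*(√((-2337)² + (-1278)²))) = 1/((61880344/9)*(√(5461569 + 1633284))) = 9/(61880344*(√7094853)) = 9/(61880344*((3*√788317))) = 9*(√788317/2364951)/61880344 = 3*√788317/48781327141048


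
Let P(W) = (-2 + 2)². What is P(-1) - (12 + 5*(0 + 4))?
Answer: -32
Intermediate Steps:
P(W) = 0 (P(W) = 0² = 0)
P(-1) - (12 + 5*(0 + 4)) = 0 - (12 + 5*(0 + 4)) = 0 - (12 + 5*4) = 0 - (12 + 20) = 0 - 1*32 = 0 - 32 = -32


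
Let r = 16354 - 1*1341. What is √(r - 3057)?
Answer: 14*√61 ≈ 109.34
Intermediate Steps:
r = 15013 (r = 16354 - 1341 = 15013)
√(r - 3057) = √(15013 - 3057) = √11956 = 14*√61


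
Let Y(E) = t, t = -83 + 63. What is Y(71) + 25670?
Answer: 25650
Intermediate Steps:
t = -20
Y(E) = -20
Y(71) + 25670 = -20 + 25670 = 25650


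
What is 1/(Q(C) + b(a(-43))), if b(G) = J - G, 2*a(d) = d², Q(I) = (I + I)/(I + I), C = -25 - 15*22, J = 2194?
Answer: 2/2541 ≈ 0.00078709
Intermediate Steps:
C = -355 (C = -25 - 330 = -355)
Q(I) = 1 (Q(I) = (2*I)/((2*I)) = (2*I)*(1/(2*I)) = 1)
a(d) = d²/2
b(G) = 2194 - G
1/(Q(C) + b(a(-43))) = 1/(1 + (2194 - (-43)²/2)) = 1/(1 + (2194 - 1849/2)) = 1/(1 + 2539/2) = 1/(2541/2) = 2/2541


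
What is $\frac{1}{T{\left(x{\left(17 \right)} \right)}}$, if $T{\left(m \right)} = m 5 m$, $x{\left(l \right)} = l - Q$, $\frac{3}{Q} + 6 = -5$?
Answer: $\frac{121}{180500} \approx 0.00067036$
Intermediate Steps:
$Q = - \frac{3}{11}$ ($Q = \frac{3}{-6 - 5} = \frac{3}{-11} = 3 \left(- \frac{1}{11}\right) = - \frac{3}{11} \approx -0.27273$)
$x{\left(l \right)} = \frac{3}{11} + l$ ($x{\left(l \right)} = l - - \frac{3}{11} = l + \frac{3}{11} = \frac{3}{11} + l$)
$T{\left(m \right)} = 5 m^{2}$ ($T{\left(m \right)} = 5 m m = 5 m^{2}$)
$\frac{1}{T{\left(x{\left(17 \right)} \right)}} = \frac{1}{5 \left(\frac{3}{11} + 17\right)^{2}} = \frac{1}{5 \left(\frac{190}{11}\right)^{2}} = \frac{1}{5 \cdot \frac{36100}{121}} = \frac{1}{\frac{180500}{121}} = \frac{121}{180500}$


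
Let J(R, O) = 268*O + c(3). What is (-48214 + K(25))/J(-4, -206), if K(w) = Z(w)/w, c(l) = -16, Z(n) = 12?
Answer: 602669/690300 ≈ 0.87305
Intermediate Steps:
K(w) = 12/w
J(R, O) = -16 + 268*O (J(R, O) = 268*O - 16 = -16 + 268*O)
(-48214 + K(25))/J(-4, -206) = (-48214 + 12/25)/(-16 + 268*(-206)) = (-48214 + 12*(1/25))/(-16 - 55208) = (-48214 + 12/25)/(-55224) = -1205338/25*(-1/55224) = 602669/690300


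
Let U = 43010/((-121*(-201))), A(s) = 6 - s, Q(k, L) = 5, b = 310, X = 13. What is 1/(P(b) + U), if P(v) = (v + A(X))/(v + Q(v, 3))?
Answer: 25795/70429 ≈ 0.36626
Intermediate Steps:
U = 3910/2211 (U = 43010/24321 = 43010*(1/24321) = 3910/2211 ≈ 1.7684)
P(v) = (-7 + v)/(5 + v) (P(v) = (v + (6 - 1*13))/(v + 5) = (v + (6 - 13))/(5 + v) = (v - 7)/(5 + v) = (-7 + v)/(5 + v))
1/(P(b) + U) = 1/((-7 + 310)/(5 + 310) + 3910/2211) = 1/(303/315 + 3910/2211) = 1/((1/315)*303 + 3910/2211) = 1/(101/105 + 3910/2211) = 1/(70429/25795) = 25795/70429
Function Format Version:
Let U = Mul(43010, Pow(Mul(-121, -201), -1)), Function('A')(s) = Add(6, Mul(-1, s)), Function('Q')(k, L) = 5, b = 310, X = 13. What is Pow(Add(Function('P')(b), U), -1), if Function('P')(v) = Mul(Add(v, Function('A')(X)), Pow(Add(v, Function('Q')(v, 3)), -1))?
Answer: Rational(25795, 70429) ≈ 0.36626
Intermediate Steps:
U = Rational(3910, 2211) (U = Mul(43010, Pow(24321, -1)) = Mul(43010, Rational(1, 24321)) = Rational(3910, 2211) ≈ 1.7684)
Function('P')(v) = Mul(Pow(Add(5, v), -1), Add(-7, v)) (Function('P')(v) = Mul(Add(v, Add(6, Mul(-1, 13))), Pow(Add(v, 5), -1)) = Mul(Add(v, Add(6, -13)), Pow(Add(5, v), -1)) = Mul(Add(v, -7), Pow(Add(5, v), -1)) = Mul(Add(-7, v), Pow(Add(5, v), -1)) = Mul(Pow(Add(5, v), -1), Add(-7, v)))
Pow(Add(Function('P')(b), U), -1) = Pow(Add(Mul(Pow(Add(5, 310), -1), Add(-7, 310)), Rational(3910, 2211)), -1) = Pow(Add(Mul(Pow(315, -1), 303), Rational(3910, 2211)), -1) = Pow(Add(Mul(Rational(1, 315), 303), Rational(3910, 2211)), -1) = Pow(Add(Rational(101, 105), Rational(3910, 2211)), -1) = Pow(Rational(70429, 25795), -1) = Rational(25795, 70429)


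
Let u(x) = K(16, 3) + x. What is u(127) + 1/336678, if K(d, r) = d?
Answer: 48144955/336678 ≈ 143.00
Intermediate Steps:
u(x) = 16 + x
u(127) + 1/336678 = (16 + 127) + 1/336678 = 143 + 1/336678 = 48144955/336678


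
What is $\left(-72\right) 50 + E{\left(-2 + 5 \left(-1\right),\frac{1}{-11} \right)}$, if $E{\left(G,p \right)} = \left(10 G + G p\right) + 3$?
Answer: $- \frac{40330}{11} \approx -3666.4$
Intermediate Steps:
$E{\left(G,p \right)} = 3 + 10 G + G p$
$\left(-72\right) 50 + E{\left(-2 + 5 \left(-1\right),\frac{1}{-11} \right)} = \left(-72\right) 50 + \left(3 + 10 \left(-2 + 5 \left(-1\right)\right) + \frac{-2 + 5 \left(-1\right)}{-11}\right) = -3600 + \left(3 + 10 \left(-2 - 5\right) + \left(-2 - 5\right) \left(- \frac{1}{11}\right)\right) = -3600 + \left(3 + 10 \left(-7\right) - - \frac{7}{11}\right) = -3600 + \left(3 - 70 + \frac{7}{11}\right) = -3600 - \frac{730}{11} = - \frac{40330}{11}$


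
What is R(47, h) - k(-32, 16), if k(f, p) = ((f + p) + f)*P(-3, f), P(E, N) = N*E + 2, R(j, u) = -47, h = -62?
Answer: 4657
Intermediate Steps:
P(E, N) = 2 + E*N (P(E, N) = E*N + 2 = 2 + E*N)
k(f, p) = (2 - 3*f)*(p + 2*f) (k(f, p) = ((f + p) + f)*(2 - 3*f) = (p + 2*f)*(2 - 3*f) = (2 - 3*f)*(p + 2*f))
R(47, h) - k(-32, 16) = -47 - (-1)*(-2 + 3*(-32))*(16 + 2*(-32)) = -47 - (-1)*(-2 - 96)*(16 - 64) = -47 - (-1)*(-98)*(-48) = -47 - 1*(-4704) = -47 + 4704 = 4657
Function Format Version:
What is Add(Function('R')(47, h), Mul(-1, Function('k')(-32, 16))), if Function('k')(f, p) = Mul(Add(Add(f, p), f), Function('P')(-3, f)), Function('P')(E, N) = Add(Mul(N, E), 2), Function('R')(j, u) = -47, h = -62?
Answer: 4657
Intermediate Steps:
Function('P')(E, N) = Add(2, Mul(E, N)) (Function('P')(E, N) = Add(Mul(E, N), 2) = Add(2, Mul(E, N)))
Function('k')(f, p) = Mul(Add(2, Mul(-3, f)), Add(p, Mul(2, f))) (Function('k')(f, p) = Mul(Add(Add(f, p), f), Add(2, Mul(-3, f))) = Mul(Add(p, Mul(2, f)), Add(2, Mul(-3, f))) = Mul(Add(2, Mul(-3, f)), Add(p, Mul(2, f))))
Add(Function('R')(47, h), Mul(-1, Function('k')(-32, 16))) = Add(-47, Mul(-1, Mul(-1, Add(-2, Mul(3, -32)), Add(16, Mul(2, -32))))) = Add(-47, Mul(-1, Mul(-1, Add(-2, -96), Add(16, -64)))) = Add(-47, Mul(-1, Mul(-1, -98, -48))) = Add(-47, Mul(-1, -4704)) = Add(-47, 4704) = 4657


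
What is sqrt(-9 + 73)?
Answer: 8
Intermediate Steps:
sqrt(-9 + 73) = sqrt(64) = 8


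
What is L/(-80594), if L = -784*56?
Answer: 21952/40297 ≈ 0.54475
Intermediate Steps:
L = -43904
L/(-80594) = -43904/(-80594) = -43904*(-1/80594) = 21952/40297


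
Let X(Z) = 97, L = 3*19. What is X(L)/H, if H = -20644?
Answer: -97/20644 ≈ -0.0046987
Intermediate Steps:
L = 57
X(L)/H = 97/(-20644) = 97*(-1/20644) = -97/20644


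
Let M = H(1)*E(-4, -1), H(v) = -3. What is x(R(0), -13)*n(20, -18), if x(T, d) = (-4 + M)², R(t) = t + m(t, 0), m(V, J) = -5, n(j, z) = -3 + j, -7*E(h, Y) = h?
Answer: 27200/49 ≈ 555.10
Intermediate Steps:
E(h, Y) = -h/7
M = -12/7 (M = -(-3)*(-4)/7 = -3*4/7 = -12/7 ≈ -1.7143)
R(t) = -5 + t (R(t) = t - 5 = -5 + t)
x(T, d) = 1600/49 (x(T, d) = (-4 - 12/7)² = (-40/7)² = 1600/49)
x(R(0), -13)*n(20, -18) = 1600*(-3 + 20)/49 = (1600/49)*17 = 27200/49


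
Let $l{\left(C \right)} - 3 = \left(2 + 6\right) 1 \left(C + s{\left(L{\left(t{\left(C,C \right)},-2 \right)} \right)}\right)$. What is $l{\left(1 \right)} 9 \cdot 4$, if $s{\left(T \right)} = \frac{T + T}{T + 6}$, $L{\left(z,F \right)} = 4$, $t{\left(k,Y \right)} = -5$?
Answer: $\frac{3132}{5} \approx 626.4$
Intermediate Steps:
$s{\left(T \right)} = \frac{2 T}{6 + T}$
$l{\left(C \right)} = \frac{47}{5} + 8 C$ ($l{\left(C \right)} = 3 + \left(2 + 6\right) 1 \left(C + 2 \cdot 4 \frac{1}{6 + 4}\right) = 3 + 8 \cdot 1 \left(C + 2 \cdot 4 \cdot \frac{1}{10}\right) = 3 + 8 \cdot 1 \left(C + \frac{4}{5}\right) = 3 + 8 \cdot 1 \left(\frac{4}{5} + C\right) = 3 + 8 \left(\frac{4}{5} + C\right) = 3 + \left(\frac{32}{5} + 8 C\right) = \frac{47}{5} + 8 C$)
$l{\left(1 \right)} 9 \cdot 4 = \left(\frac{47}{5} + 8 \cdot 1\right) 9 \cdot 4 = \left(\frac{47}{5} + 8\right) 9 \cdot 4 = \frac{87}{5} \cdot 9 \cdot 4 = \frac{783}{5} \cdot 4 = \frac{3132}{5}$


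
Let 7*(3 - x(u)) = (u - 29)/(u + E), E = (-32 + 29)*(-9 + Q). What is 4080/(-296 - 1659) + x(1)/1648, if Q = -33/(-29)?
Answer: -2449969/1175024 ≈ -2.0850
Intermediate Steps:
Q = 33/29 (Q = -33*(-1/29) = 33/29 ≈ 1.1379)
E = 684/29 (E = (-32 + 29)*(-9 + 33/29) = -3*(-228/29) = 684/29 ≈ 23.586)
x(u) = 3 - (-29 + u)/(7*(684/29 + u)) (x(u) = 3 - (u - 29)/(7*(u + 684/29)) = 3 - (-29 + u)/(7*(684/29 + u)))
4080/(-296 - 1659) + x(1)/1648 = 4080/(-296 - 1659) + (5*(3041 + 116*1)/(7*(684 + 29*1)))/1648 = 4080/(-1955) + (5*(3041 + 116)/(7*(684 + 29)))*(1/1648) = 4080*(-1/1955) + ((5/7)*3157/713)*(1/1648) = -48/23 + ((5/7)*(1/713)*3157)*(1/1648) = -48/23 + (2255/713)*(1/1648) = -48/23 + 2255/1175024 = -2449969/1175024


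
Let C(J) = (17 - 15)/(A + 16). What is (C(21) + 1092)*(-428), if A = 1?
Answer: -7946248/17 ≈ -4.6743e+5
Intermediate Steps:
C(J) = 2/17 (C(J) = (17 - 15)/(1 + 16) = 2/17)
(C(21) + 1092)*(-428) = (2/17 + 1092)*(-428) = (18566/17)*(-428) = -7946248/17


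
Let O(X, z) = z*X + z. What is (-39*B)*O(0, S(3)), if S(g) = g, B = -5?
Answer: 585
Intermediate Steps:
O(X, z) = z + X*z (O(X, z) = X*z + z = z + X*z)
(-39*B)*O(0, S(3)) = (-39*(-5))*(3*(1 + 0)) = 195*(3*1) = 195*3 = 585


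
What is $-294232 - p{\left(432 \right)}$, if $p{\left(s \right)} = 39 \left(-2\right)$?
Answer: $-294154$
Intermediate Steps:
$p{\left(s \right)} = -78$
$-294232 - p{\left(432 \right)} = -294232 - -78 = -294232 + 78 = -294154$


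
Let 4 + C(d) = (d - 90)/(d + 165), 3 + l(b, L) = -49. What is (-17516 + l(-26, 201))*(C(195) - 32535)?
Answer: 571640028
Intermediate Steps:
l(b, L) = -52 (l(b, L) = -3 - 49 = -52)
C(d) = -4 + (-90 + d)/(165 + d) (C(d) = -4 + (d - 90)/(d + 165) = -4 + (-90 + d)/(165 + d))
(-17516 + l(-26, 201))*(C(195) - 32535) = (-17516 - 52)*(3*(-250 - 1*195)/(165 + 195) - 32535) = -17568*(3*(-250 - 195)/360 - 32535) = -17568*(3*(1/360)*(-445) - 32535) = -17568*(-89/24 - 32535) = -17568*(-780929/24) = 571640028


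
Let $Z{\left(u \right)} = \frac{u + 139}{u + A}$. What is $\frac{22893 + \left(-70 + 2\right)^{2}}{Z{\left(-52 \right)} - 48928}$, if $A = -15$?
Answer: $- \frac{1843639}{3278263} \approx -0.56238$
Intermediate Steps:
$Z{\left(u \right)} = \frac{139 + u}{-15 + u}$ ($Z{\left(u \right)} = \frac{u + 139}{u - 15} = \frac{139 + u}{-15 + u}$)
$\frac{22893 + \left(-70 + 2\right)^{2}}{Z{\left(-52 \right)} - 48928} = \frac{22893 + \left(-70 + 2\right)^{2}}{\frac{139 - 52}{-15 - 52} - 48928} = \frac{22893 + \left(-68\right)^{2}}{\frac{1}{-67} \cdot 87 - 48928} = \frac{22893 + 4624}{\left(- \frac{1}{67}\right) 87 - 48928} = \frac{27517}{- \frac{87}{67} - 48928} = \frac{27517}{- \frac{3278263}{67}} = 27517 \left(- \frac{67}{3278263}\right) = - \frac{1843639}{3278263}$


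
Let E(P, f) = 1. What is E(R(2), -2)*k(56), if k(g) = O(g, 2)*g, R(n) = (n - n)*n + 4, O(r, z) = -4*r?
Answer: -12544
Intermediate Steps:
R(n) = 4 (R(n) = 0*n + 4 = 0 + 4 = 4)
k(g) = -4*g**2 (k(g) = (-4*g)*g = -4*g**2)
E(R(2), -2)*k(56) = 1*(-4*56**2) = 1*(-4*3136) = 1*(-12544) = -12544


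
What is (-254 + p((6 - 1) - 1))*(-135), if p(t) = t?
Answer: 33750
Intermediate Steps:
(-254 + p((6 - 1) - 1))*(-135) = (-254 + ((6 - 1) - 1))*(-135) = (-254 + (5 - 1))*(-135) = (-254 + 4)*(-135) = -250*(-135) = 33750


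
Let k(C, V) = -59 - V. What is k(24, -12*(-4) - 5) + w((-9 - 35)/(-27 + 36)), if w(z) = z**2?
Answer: -6326/81 ≈ -78.099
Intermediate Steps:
k(24, -12*(-4) - 5) + w((-9 - 35)/(-27 + 36)) = (-59 - (-12*(-4) - 5)) + ((-9 - 35)/(-27 + 36))**2 = (-59 - (-4*(-12) - 5)) + (-44/9)**2 = (-59 - (48 - 5)) + (-44*1/9)**2 = (-59 - 1*43) + (-44/9)**2 = (-59 - 43) + 1936/81 = -102 + 1936/81 = -6326/81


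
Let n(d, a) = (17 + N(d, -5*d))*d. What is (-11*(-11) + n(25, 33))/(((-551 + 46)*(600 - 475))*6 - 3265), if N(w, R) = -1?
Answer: -521/382015 ≈ -0.0013638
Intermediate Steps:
n(d, a) = 16*d (n(d, a) = (17 - 1)*d = 16*d)
(-11*(-11) + n(25, 33))/(((-551 + 46)*(600 - 475))*6 - 3265) = (-11*(-11) + 16*25)/(((-551 + 46)*(600 - 475))*6 - 3265) = (121 + 400)/(-505*125*6 - 3265) = 521/(-63125*6 - 3265) = 521/(-378750 - 3265) = 521/(-382015) = 521*(-1/382015) = -521/382015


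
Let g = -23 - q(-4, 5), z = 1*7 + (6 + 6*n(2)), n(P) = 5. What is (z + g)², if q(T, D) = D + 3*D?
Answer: 0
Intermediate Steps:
q(T, D) = 4*D
z = 43 (z = 1*7 + (6 + 6*5) = 7 + (6 + 30) = 7 + 36 = 43)
g = -43 (g = -23 - 4*5 = -23 - 1*20 = -23 - 20 = -43)
(z + g)² = (43 - 43)² = 0² = 0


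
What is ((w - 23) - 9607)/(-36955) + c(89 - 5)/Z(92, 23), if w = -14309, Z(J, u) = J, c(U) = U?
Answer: 1326652/849965 ≈ 1.5608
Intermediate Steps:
((w - 23) - 9607)/(-36955) + c(89 - 5)/Z(92, 23) = ((-14309 - 23) - 9607)/(-36955) + (89 - 5)/92 = (-14332 - 9607)*(-1/36955) + 84*(1/92) = -23939*(-1/36955) + 21/23 = 23939/36955 + 21/23 = 1326652/849965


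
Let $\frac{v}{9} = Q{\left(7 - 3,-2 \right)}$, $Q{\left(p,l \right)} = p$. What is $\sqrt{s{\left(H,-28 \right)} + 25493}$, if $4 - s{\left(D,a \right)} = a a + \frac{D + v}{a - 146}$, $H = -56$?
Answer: $\frac{\sqrt{187051827}}{87} \approx 157.2$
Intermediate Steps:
$v = 36$ ($v = 9 \left(7 - 3\right) = 9 \cdot 4 = 36$)
$s{\left(D,a \right)} = 4 - a^{2} - \frac{36 + D}{-146 + a}$ ($s{\left(D,a \right)} = 4 - \left(a a + \frac{D + 36}{a - 146}\right) = 4 - \left(a^{2} + \frac{36 + D}{-146 + a}\right) = 4 - a^{2} - \frac{36 + D}{-146 + a}$)
$\sqrt{s{\left(H,-28 \right)} + 25493} = \sqrt{\frac{-620 - -56 - \left(-28\right)^{3} + 4 \left(-28\right) + 146 \left(-28\right)^{2}}{-146 - 28} + 25493} = \sqrt{\frac{-620 + 56 - -21952 - 112 + 146 \cdot 784}{-174} + 25493} = \sqrt{- \frac{-620 + 56 + 21952 - 112 + 114464}{174} + 25493} = \sqrt{\left(- \frac{1}{174}\right) 135740 + 25493} = \sqrt{- \frac{67870}{87} + 25493} = \sqrt{\frac{2150021}{87}} = \frac{\sqrt{187051827}}{87}$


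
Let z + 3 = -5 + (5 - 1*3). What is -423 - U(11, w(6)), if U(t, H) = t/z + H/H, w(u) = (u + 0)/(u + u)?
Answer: -2533/6 ≈ -422.17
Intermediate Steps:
w(u) = ½ (w(u) = u/((2*u)) = u*(1/(2*u)) = ½)
z = -6 (z = -3 + (-5 + (5 - 1*3)) = -3 + (-5 + (5 - 3)) = -3 + (-5 + 2) = -3 - 3 = -6)
U(t, H) = 1 - t/6 (U(t, H) = t/(-6) + H/H = t*(-⅙) + 1 = -t/6 + 1 = 1 - t/6)
-423 - U(11, w(6)) = -423 - (1 - ⅙*11) = -423 - (1 - 11/6) = -423 - 1*(-⅚) = -423 + ⅚ = -2533/6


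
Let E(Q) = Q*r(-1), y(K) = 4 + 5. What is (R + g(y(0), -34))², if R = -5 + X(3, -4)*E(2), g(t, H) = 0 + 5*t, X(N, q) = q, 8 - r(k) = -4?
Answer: 3136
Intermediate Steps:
r(k) = 12 (r(k) = 8 - 1*(-4) = 8 + 4 = 12)
y(K) = 9
E(Q) = 12*Q (E(Q) = Q*12 = 12*Q)
g(t, H) = 5*t
R = -101 (R = -5 - 48*2 = -5 - 4*24 = -5 - 96 = -101)
(R + g(y(0), -34))² = (-101 + 5*9)² = (-101 + 45)² = (-56)² = 3136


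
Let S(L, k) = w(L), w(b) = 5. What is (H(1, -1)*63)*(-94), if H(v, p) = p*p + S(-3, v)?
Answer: -35532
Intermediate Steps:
S(L, k) = 5
H(v, p) = 5 + p² (H(v, p) = p*p + 5 = p² + 5 = 5 + p²)
(H(1, -1)*63)*(-94) = ((5 + (-1)²)*63)*(-94) = ((5 + 1)*63)*(-94) = (6*63)*(-94) = 378*(-94) = -35532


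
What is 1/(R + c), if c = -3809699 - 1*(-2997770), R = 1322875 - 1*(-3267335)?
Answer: 1/3778281 ≈ 2.6467e-7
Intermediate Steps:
R = 4590210 (R = 1322875 + 3267335 = 4590210)
c = -811929 (c = -3809699 + 2997770 = -811929)
1/(R + c) = 1/(4590210 - 811929) = 1/3778281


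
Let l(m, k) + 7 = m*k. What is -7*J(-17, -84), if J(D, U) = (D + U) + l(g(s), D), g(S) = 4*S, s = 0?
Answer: 756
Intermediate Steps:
l(m, k) = -7 + k*m (l(m, k) = -7 + m*k = -7 + k*m)
J(D, U) = -7 + D + U (J(D, U) = (D + U) + (-7 + D*(4*0)) = (D + U) + (-7 + D*0) = (D + U) + (-7 + 0) = (D + U) - 7 = -7 + D + U)
-7*J(-17, -84) = -7*(-7 - 17 - 84) = -7*(-108) = 756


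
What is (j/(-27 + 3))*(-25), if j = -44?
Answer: -275/6 ≈ -45.833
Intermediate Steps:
(j/(-27 + 3))*(-25) = -44/(-27 + 3)*(-25) = -44/(-24)*(-25) = -44*(-1/24)*(-25) = (11/6)*(-25) = -275/6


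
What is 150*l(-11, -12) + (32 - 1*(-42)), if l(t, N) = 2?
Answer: 374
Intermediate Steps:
150*l(-11, -12) + (32 - 1*(-42)) = 150*2 + (32 - 1*(-42)) = 300 + (32 + 42) = 300 + 74 = 374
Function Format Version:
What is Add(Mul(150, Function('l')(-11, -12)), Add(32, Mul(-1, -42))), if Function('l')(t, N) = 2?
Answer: 374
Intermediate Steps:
Add(Mul(150, Function('l')(-11, -12)), Add(32, Mul(-1, -42))) = Add(Mul(150, 2), Add(32, Mul(-1, -42))) = Add(300, Add(32, 42)) = Add(300, 74) = 374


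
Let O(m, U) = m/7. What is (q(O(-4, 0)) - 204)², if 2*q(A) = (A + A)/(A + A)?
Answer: 165649/4 ≈ 41412.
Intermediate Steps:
O(m, U) = m/7 (O(m, U) = m*(⅐) = m/7)
q(A) = ½ (q(A) = ((A + A)/(A + A))/2 = ((2*A)/((2*A)))/2 = ((2*A)*(1/(2*A)))/2 = (½)*1 = ½)
(q(O(-4, 0)) - 204)² = (½ - 204)² = (-407/2)² = 165649/4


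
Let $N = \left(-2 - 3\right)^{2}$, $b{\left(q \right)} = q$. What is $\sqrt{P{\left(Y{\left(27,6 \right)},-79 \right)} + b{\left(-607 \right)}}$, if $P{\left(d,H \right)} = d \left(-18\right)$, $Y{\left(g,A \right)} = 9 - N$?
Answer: $i \sqrt{319} \approx 17.861 i$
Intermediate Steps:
$N = 25$ ($N = \left(-5\right)^{2} = 25$)
$Y{\left(g,A \right)} = -16$ ($Y{\left(g,A \right)} = 9 - 25 = -16$)
$P{\left(d,H \right)} = - 18 d$
$\sqrt{P{\left(Y{\left(27,6 \right)},-79 \right)} + b{\left(-607 \right)}} = \sqrt{\left(-18\right) \left(-16\right) - 607} = \sqrt{288 - 607} = \sqrt{-319} = i \sqrt{319}$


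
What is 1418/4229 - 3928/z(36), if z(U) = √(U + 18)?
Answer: 1418/4229 - 1964*√6/9 ≈ -534.20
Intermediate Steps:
z(U) = √(18 + U)
1418/4229 - 3928/z(36) = 1418/4229 - 3928/√(18 + 36) = 1418*(1/4229) - 3928*√6/18 = 1418/4229 - 3928*√6/18 = 1418/4229 - 1964*√6/9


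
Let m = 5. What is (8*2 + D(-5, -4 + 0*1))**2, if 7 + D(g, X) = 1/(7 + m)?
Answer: 11881/144 ≈ 82.507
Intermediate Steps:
D(g, X) = -83/12 (D(g, X) = -7 + 1/(7 + 5) = -7 + 1/12 = -83/12)
(8*2 + D(-5, -4 + 0*1))**2 = (8*2 - 83/12)**2 = (16 - 83/12)**2 = (109/12)**2 = 11881/144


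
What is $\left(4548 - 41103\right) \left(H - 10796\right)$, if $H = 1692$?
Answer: $332796720$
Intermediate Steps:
$\left(4548 - 41103\right) \left(H - 10796\right) = \left(4548 - 41103\right) \left(1692 - 10796\right) = \left(-36555\right) \left(-9104\right) = 332796720$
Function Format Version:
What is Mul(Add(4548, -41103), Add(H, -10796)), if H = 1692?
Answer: 332796720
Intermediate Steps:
Mul(Add(4548, -41103), Add(H, -10796)) = Mul(Add(4548, -41103), Add(1692, -10796)) = Mul(-36555, -9104) = 332796720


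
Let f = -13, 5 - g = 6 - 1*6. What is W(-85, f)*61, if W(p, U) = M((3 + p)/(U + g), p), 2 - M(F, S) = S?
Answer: 5307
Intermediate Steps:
g = 5 (g = 5 - (6 - 1*6) = 5 - (6 - 6) = 5 - 1*0 = 5 + 0 = 5)
M(F, S) = 2 - S
W(p, U) = 2 - p
W(-85, f)*61 = (2 - 1*(-85))*61 = (2 + 85)*61 = 87*61 = 5307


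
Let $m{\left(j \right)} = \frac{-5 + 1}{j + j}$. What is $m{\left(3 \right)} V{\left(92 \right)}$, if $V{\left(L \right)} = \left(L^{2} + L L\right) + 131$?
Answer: $- \frac{34118}{3} \approx -11373.0$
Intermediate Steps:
$V{\left(L \right)} = 131 + 2 L^{2}$ ($V{\left(L \right)} = \left(L^{2} + L^{2}\right) + 131 = 2 L^{2} + 131 = 131 + 2 L^{2}$)
$m{\left(j \right)} = - \frac{2}{j}$ ($m{\left(j \right)} = - \frac{4}{2 j} = - 4 \frac{1}{2 j} = - \frac{2}{j}$)
$m{\left(3 \right)} V{\left(92 \right)} = - \frac{2}{3} \left(131 + 2 \cdot 92^{2}\right) = \left(-2\right) \frac{1}{3} \left(131 + 2 \cdot 8464\right) = - \frac{2 \left(131 + 16928\right)}{3} = \left(- \frac{2}{3}\right) 17059 = - \frac{34118}{3}$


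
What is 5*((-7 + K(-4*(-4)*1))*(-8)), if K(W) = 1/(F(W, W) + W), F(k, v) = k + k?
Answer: 1675/6 ≈ 279.17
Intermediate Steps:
F(k, v) = 2*k
K(W) = 1/(3*W) (K(W) = 1/(2*W + W) = 1/(3*W))
5*((-7 + K(-4*(-4)*1))*(-8)) = 5*((-7 + 1/(3*((-4*(-4)*1))))*(-8)) = 5*((-7 + 1/(3*((16*1))))*(-8)) = 5*((-7 + (⅓)/16)*(-8)) = 5*((-7 + (⅓)*(1/16))*(-8)) = 5*((-7 + 1/48)*(-8)) = 5*(-335/48*(-8)) = 5*(335/6) = 1675/6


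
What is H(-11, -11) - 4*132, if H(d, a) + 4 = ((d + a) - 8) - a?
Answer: -551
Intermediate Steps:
H(d, a) = -12 + d (H(d, a) = -4 + (((d + a) - 8) - a) = -4 + (((a + d) - 8) - a) = -4 + ((-8 + a + d) - a) = -4 + (-8 + d) = -12 + d)
H(-11, -11) - 4*132 = (-12 - 11) - 4*132 = -23 - 528 = -551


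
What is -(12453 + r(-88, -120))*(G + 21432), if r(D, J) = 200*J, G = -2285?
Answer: 221090409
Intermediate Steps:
-(12453 + r(-88, -120))*(G + 21432) = -(12453 + 200*(-120))*(-2285 + 21432) = -(12453 - 24000)*19147 = -(-11547)*19147 = -1*(-221090409) = 221090409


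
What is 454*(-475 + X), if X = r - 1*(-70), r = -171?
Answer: -261504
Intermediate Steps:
X = -101 (X = -171 - 1*(-70) = -171 + 70 = -101)
454*(-475 + X) = 454*(-475 - 101) = 454*(-576) = -261504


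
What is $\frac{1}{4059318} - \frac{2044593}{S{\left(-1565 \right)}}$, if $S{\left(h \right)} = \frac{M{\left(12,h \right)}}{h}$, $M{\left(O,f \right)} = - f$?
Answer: $\frac{8299653167575}{4059318} \approx 2.0446 \cdot 10^{6}$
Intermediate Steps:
$S{\left(h \right)} = -1$ ($S{\left(h \right)} = \frac{\left(-1\right) h}{h} = -1$)
$\frac{1}{4059318} - \frac{2044593}{S{\left(-1565 \right)}} = \frac{1}{4059318} - \frac{2044593}{-1} = \frac{1}{4059318} - 2044593 \left(-1\right) = \frac{1}{4059318} - -2044593 = \frac{1}{4059318} + 2044593 = \frac{8299653167575}{4059318}$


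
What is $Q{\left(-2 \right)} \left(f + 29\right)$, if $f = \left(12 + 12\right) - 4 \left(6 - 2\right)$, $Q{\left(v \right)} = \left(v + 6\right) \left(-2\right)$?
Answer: $-296$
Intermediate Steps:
$Q{\left(v \right)} = -12 - 2 v$ ($Q{\left(v \right)} = \left(6 + v\right) \left(-2\right) = -12 - 2 v$)
$f = 8$ ($f = 24 - 16 = 8$)
$Q{\left(-2 \right)} \left(f + 29\right) = \left(-12 - -4\right) \left(8 + 29\right) = \left(-12 + 4\right) 37 = \left(-8\right) 37 = -296$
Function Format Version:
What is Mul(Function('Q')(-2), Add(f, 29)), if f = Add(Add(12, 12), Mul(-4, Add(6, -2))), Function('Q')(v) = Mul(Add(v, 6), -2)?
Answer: -296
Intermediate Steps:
Function('Q')(v) = Add(-12, Mul(-2, v)) (Function('Q')(v) = Mul(Add(6, v), -2) = Add(-12, Mul(-2, v)))
f = 8 (f = Add(24, Mul(-4, 4)) = Add(24, -16) = 8)
Mul(Function('Q')(-2), Add(f, 29)) = Mul(Add(-12, Mul(-2, -2)), Add(8, 29)) = Mul(Add(-12, 4), 37) = Mul(-8, 37) = -296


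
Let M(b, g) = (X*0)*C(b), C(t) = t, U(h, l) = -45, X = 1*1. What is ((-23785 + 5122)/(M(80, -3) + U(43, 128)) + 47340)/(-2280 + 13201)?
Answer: 716321/163815 ≈ 4.3727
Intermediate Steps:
X = 1
M(b, g) = 0 (M(b, g) = (1*0)*b = 0*b = 0)
((-23785 + 5122)/(M(80, -3) + U(43, 128)) + 47340)/(-2280 + 13201) = ((-23785 + 5122)/(0 - 45) + 47340)/(-2280 + 13201) = (-18663/(-45) + 47340)/10921 = (-18663*(-1/45) + 47340)*(1/10921) = (6221/15 + 47340)*(1/10921) = (716321/15)*(1/10921) = 716321/163815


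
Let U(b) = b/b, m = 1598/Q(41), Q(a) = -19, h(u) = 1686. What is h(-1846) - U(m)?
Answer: 1685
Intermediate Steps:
m = -1598/19 (m = 1598/(-19) = 1598*(-1/19) = -1598/19 ≈ -84.105)
U(b) = 1
h(-1846) - U(m) = 1686 - 1*1 = 1686 - 1 = 1685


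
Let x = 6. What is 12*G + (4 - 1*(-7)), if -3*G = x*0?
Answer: 11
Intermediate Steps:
G = 0 (G = -2*0 = -1/3*0 = 0)
12*G + (4 - 1*(-7)) = 12*0 + (4 - 1*(-7)) = 0 + (4 + 7) = 0 + 11 = 11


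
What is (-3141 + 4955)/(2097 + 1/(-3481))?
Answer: 3157267/3649828 ≈ 0.86505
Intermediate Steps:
(-3141 + 4955)/(2097 + 1/(-3481)) = 1814/(2097 - 1/3481) = 1814/(7299656/3481) = 1814*(3481/7299656) = 3157267/3649828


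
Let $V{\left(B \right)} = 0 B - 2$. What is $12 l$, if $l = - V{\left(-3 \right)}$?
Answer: $24$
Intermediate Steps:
$V{\left(B \right)} = -2$ ($V{\left(B \right)} = 0 - 2 = -2$)
$l = 2$ ($l = \left(-1\right) \left(-2\right) = 2$)
$12 l = 12 \cdot 2 = 24$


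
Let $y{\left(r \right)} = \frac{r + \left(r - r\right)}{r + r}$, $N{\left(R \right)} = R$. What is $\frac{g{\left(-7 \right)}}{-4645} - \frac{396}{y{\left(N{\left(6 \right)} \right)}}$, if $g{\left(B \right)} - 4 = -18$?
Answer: $- \frac{3678826}{4645} \approx -792.0$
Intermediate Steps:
$g{\left(B \right)} = -14$ ($g{\left(B \right)} = 4 - 18 = -14$)
$y{\left(r \right)} = \frac{1}{2}$ ($y{\left(r \right)} = \frac{r + 0}{2 r} = r \frac{1}{2 r} = \frac{1}{2}$)
$\frac{g{\left(-7 \right)}}{-4645} - \frac{396}{y{\left(N{\left(6 \right)} \right)}} = - \frac{14}{-4645} - 396 \frac{1}{\frac{1}{2}} = \left(-14\right) \left(- \frac{1}{4645}\right) - 792 = \frac{14}{4645} - 792 = - \frac{3678826}{4645}$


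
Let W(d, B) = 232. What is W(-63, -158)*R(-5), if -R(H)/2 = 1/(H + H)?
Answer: 232/5 ≈ 46.400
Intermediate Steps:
R(H) = -1/H (R(H) = -2/(H + H) = -2*1/(2*H) = -1/H)
W(-63, -158)*R(-5) = 232*(-1/(-5)) = 232*(-1*(-1/5)) = 232*(1/5) = 232/5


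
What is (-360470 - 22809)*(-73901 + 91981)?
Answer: -6929684320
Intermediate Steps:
(-360470 - 22809)*(-73901 + 91981) = -383279*18080 = -6929684320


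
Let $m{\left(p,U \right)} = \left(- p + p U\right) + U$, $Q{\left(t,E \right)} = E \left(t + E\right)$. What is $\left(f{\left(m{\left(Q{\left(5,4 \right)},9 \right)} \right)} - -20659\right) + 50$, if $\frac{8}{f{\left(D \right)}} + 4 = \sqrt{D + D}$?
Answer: $\frac{5984917}{289} + \frac{12 \sqrt{66}}{289} \approx 20709.0$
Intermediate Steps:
$Q{\left(t,E \right)} = E \left(E + t\right)$
$m{\left(p,U \right)} = U - p + U p$ ($m{\left(p,U \right)} = \left(- p + U p\right) + U = U - p + U p$)
$f{\left(D \right)} = \frac{8}{-4 + \sqrt{2} \sqrt{D}}$ ($f{\left(D \right)} = \frac{8}{-4 + \sqrt{D + D}} = \frac{8}{-4 + \sqrt{2 D}} = \frac{8}{-4 + \sqrt{2} \sqrt{D}}$)
$\left(f{\left(m{\left(Q{\left(5,4 \right)},9 \right)} \right)} - -20659\right) + 50 = \left(\frac{8}{-4 + \sqrt{2} \sqrt{9 - 4 \left(4 + 5\right) + 9 \cdot 4 \left(4 + 5\right)}} - -20659\right) + 50 = \left(\frac{8}{-4 + \sqrt{2} \sqrt{9 - 4 \cdot 9 + 9 \cdot 4 \cdot 9}} + 20659\right) + 50 = \left(\frac{8}{-4 + \sqrt{2} \sqrt{9 - 36 + 9 \cdot 36}} + 20659\right) + 50 = \left(\frac{8}{-4 + \sqrt{2} \sqrt{9 - 36 + 324}} + 20659\right) + 50 = \left(\frac{8}{-4 + \sqrt{2} \sqrt{297}} + 20659\right) + 50 = \left(\frac{8}{-4 + \sqrt{2} \cdot 3 \sqrt{33}} + 20659\right) + 50 = \left(\frac{8}{-4 + 3 \sqrt{66}} + 20659\right) + 50 = \left(20659 + \frac{8}{-4 + 3 \sqrt{66}}\right) + 50 = 20709 + \frac{8}{-4 + 3 \sqrt{66}}$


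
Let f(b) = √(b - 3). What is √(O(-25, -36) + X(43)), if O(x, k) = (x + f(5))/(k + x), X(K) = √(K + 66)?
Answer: √(1525 - 61*√2 + 3721*√109)/61 ≈ 3.2904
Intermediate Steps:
f(b) = √(-3 + b)
X(K) = √(66 + K)
O(x, k) = (x + √2)/(k + x) (O(x, k) = (x + √(-3 + 5))/(k + x) = (x + √2)/(k + x))
√(O(-25, -36) + X(43)) = √((-25 + √2)/(-36 - 25) + √(66 + 43)) = √((-25 + √2)/(-61) + √109) = √(-(-25 + √2)/61 + √109) = √((25/61 - √2/61) + √109) = √(25/61 + √109 - √2/61)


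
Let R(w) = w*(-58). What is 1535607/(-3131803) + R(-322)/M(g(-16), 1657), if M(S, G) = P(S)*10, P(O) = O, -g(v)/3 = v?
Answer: 14438115367/375816360 ≈ 38.418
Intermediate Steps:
g(v) = -3*v
R(w) = -58*w
M(S, G) = 10*S (M(S, G) = S*10 = 10*S)
1535607/(-3131803) + R(-322)/M(g(-16), 1657) = 1535607/(-3131803) + (-58*(-322))/((10*(-3*(-16)))) = 1535607*(-1/3131803) + 18676/((10*48)) = -1535607/3131803 + 18676/480 = -1535607/3131803 + 18676*(1/480) = -1535607/3131803 + 4669/120 = 14438115367/375816360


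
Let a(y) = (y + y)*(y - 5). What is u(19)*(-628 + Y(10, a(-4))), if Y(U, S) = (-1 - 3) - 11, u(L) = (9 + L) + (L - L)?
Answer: -18004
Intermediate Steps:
a(y) = 2*y*(-5 + y) (a(y) = (2*y)*(-5 + y) = 2*y*(-5 + y))
u(L) = 9 + L (u(L) = (9 + L) + 0 = 9 + L)
Y(U, S) = -15 (Y(U, S) = -4 - 11 = -15)
u(19)*(-628 + Y(10, a(-4))) = (9 + 19)*(-628 - 15) = 28*(-643) = -18004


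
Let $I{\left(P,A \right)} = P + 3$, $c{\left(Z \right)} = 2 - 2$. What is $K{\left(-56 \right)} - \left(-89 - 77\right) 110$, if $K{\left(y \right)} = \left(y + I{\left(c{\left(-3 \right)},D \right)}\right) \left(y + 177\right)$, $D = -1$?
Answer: $11847$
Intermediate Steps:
$c{\left(Z \right)} = 0$
$I{\left(P,A \right)} = 3 + P$
$K{\left(y \right)} = \left(3 + y\right) \left(177 + y\right)$ ($K{\left(y \right)} = \left(y + \left(3 + 0\right)\right) \left(y + 177\right) = \left(y + 3\right) \left(177 + y\right) = \left(3 + y\right) \left(177 + y\right)$)
$K{\left(-56 \right)} - \left(-89 - 77\right) 110 = \left(531 + \left(-56\right)^{2} + 180 \left(-56\right)\right) - \left(-89 - 77\right) 110 = \left(531 + 3136 - 10080\right) - \left(-166\right) 110 = -6413 - -18260 = -6413 + 18260 = 11847$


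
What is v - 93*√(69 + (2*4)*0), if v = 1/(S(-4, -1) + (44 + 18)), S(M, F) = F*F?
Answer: 1/63 - 93*√69 ≈ -772.50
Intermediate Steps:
S(M, F) = F²
v = 1/63 (v = 1/((-1)² + (44 + 18)) = 1/(1 + 62) = 1/63 ≈ 0.015873)
v - 93*√(69 + (2*4)*0) = 1/63 - 93*√(69 + (2*4)*0) = 1/63 - 93*√(69 + 8*0) = 1/63 - 93*√(69 + 0) = 1/63 - 93*√69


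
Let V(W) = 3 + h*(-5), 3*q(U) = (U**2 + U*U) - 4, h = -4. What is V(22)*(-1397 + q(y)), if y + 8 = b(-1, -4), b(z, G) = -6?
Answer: -87469/3 ≈ -29156.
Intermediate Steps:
y = -14 (y = -8 - 6 = -14)
q(U) = -4/3 + 2*U**2/3 (q(U) = ((U**2 + U*U) - 4)/3 = ((U**2 + U**2) - 4)/3 = (2*U**2 - 4)/3 = (-4 + 2*U**2)/3 = -4/3 + 2*U**2/3)
V(W) = 23 (V(W) = 3 - 4*(-5) = 3 + 20 = 23)
V(22)*(-1397 + q(y)) = 23*(-1397 + (-4/3 + (2/3)*(-14)**2)) = 23*(-1397 + (-4/3 + (2/3)*196)) = 23*(-1397 + (-4/3 + 392/3)) = 23*(-1397 + 388/3) = 23*(-3803/3) = -87469/3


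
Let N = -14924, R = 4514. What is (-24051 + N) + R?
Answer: -34461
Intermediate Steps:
(-24051 + N) + R = (-24051 - 14924) + 4514 = -38975 + 4514 = -34461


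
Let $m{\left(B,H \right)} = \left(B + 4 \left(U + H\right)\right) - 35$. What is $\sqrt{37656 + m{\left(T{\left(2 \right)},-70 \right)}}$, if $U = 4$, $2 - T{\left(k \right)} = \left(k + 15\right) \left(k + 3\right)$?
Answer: $\sqrt{37274} \approx 193.06$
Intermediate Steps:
$T{\left(k \right)} = 2 - \left(3 + k\right) \left(15 + k\right)$ ($T{\left(k \right)} = 2 - \left(k + 15\right) \left(k + 3\right) = 2 - \left(15 + k\right) \left(3 + k\right) = 2 - \left(3 + k\right) \left(15 + k\right)$)
$m{\left(B,H \right)} = -19 + B + 4 H$ ($m{\left(B,H \right)} = \left(B + 4 \left(4 + H\right)\right) - 35 = \left(B + \left(16 + 4 H\right)\right) - 35 = \left(16 + B + 4 H\right) - 35 = -19 + B + 4 H$)
$\sqrt{37656 + m{\left(T{\left(2 \right)},-70 \right)}} = \sqrt{37656 - 382} = \sqrt{37274}$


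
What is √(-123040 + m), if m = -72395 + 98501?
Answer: I*√96934 ≈ 311.34*I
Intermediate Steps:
m = 26106
√(-123040 + m) = √(-123040 + 26106) = √(-96934) = I*√96934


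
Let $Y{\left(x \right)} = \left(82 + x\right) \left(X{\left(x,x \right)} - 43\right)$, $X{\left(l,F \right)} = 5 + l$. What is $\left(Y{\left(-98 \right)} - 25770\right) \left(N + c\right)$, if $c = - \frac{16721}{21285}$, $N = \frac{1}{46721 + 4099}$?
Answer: $\frac{60753830383}{3277890} \approx 18534.0$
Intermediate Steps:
$N = \frac{1}{50820} \approx 1.9677 \cdot 10^{-5}$
$c = - \frac{16721}{21285}$ ($c = \left(-16721\right) \frac{1}{21285} = - \frac{16721}{21285} \approx -0.78558$)
$Y{\left(x \right)} = \left(-38 + x\right) \left(82 + x\right)$ ($Y{\left(x \right)} = \left(82 + x\right) \left(\left(5 + x\right) - 43\right) = \left(82 + x\right) \left(-38 + x\right) = \left(-38 + x\right) \left(82 + x\right)$)
$\left(Y{\left(-98 \right)} - 25770\right) \left(N + c\right) = \left(\left(-3116 + \left(-98\right)^{2} + 44 \left(-98\right)\right) - 25770\right) \left(\frac{1}{50820} - \frac{16721}{21285}\right) = \left(\left(-3116 + 9604 - 4312\right) - 25770\right) \left(- \frac{5149939}{6555780}\right) = \left(2176 - 25770\right) \left(- \frac{5149939}{6555780}\right) = \left(-23594\right) \left(- \frac{5149939}{6555780}\right) = \frac{60753830383}{3277890}$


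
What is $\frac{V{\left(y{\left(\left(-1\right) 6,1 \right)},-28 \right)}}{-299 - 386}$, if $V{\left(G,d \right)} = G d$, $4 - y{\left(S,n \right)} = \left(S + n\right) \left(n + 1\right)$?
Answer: $\frac{392}{685} \approx 0.57226$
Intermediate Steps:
$y{\left(S,n \right)} = 4 - \left(1 + n\right) \left(S + n\right)$ ($y{\left(S,n \right)} = 4 - \left(S + n\right) \left(n + 1\right) = 4 - \left(S + n\right) \left(1 + n\right) = 4 - \left(1 + n\right) \left(S + n\right)$)
$\frac{V{\left(y{\left(\left(-1\right) 6,1 \right)},-28 \right)}}{-299 - 386} = \frac{\left(4 - \left(-1\right) 6 - 1 - 1^{2} - \left(-1\right) 6 \cdot 1\right) \left(-28\right)}{-299 - 386} = \frac{\left(4 - -6 - 1 - 1 - \left(-6\right) 1\right) \left(-28\right)}{-685} = \left(4 + 6 - 1 - 1 + 6\right) \left(-28\right) \left(- \frac{1}{685}\right) = 14 \left(-28\right) \left(- \frac{1}{685}\right) = \left(-392\right) \left(- \frac{1}{685}\right) = \frac{392}{685}$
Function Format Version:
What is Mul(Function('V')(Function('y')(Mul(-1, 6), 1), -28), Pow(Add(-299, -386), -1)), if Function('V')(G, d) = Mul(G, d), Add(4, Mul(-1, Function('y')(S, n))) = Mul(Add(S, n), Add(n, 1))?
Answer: Rational(392, 685) ≈ 0.57226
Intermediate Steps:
Function('y')(S, n) = Add(4, Mul(-1, Add(1, n), Add(S, n))) (Function('y')(S, n) = Add(4, Mul(-1, Mul(Add(S, n), Add(n, 1)))) = Add(4, Mul(-1, Mul(Add(S, n), Add(1, n)))) = Add(4, Mul(-1, Mul(Add(1, n), Add(S, n)))) = Add(4, Mul(-1, Add(1, n), Add(S, n))))
Mul(Function('V')(Function('y')(Mul(-1, 6), 1), -28), Pow(Add(-299, -386), -1)) = Mul(Mul(Add(4, Mul(-1, Mul(-1, 6)), Mul(-1, 1), Mul(-1, Pow(1, 2)), Mul(-1, Mul(-1, 6), 1)), -28), Pow(Add(-299, -386), -1)) = Mul(Mul(Add(4, Mul(-1, -6), -1, Mul(-1, 1), Mul(-1, -6, 1)), -28), Pow(-685, -1)) = Mul(Mul(Add(4, 6, -1, -1, 6), -28), Rational(-1, 685)) = Mul(Mul(14, -28), Rational(-1, 685)) = Mul(-392, Rational(-1, 685)) = Rational(392, 685)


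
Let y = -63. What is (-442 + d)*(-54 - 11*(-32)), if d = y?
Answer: -150490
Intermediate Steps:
d = -63
(-442 + d)*(-54 - 11*(-32)) = (-442 - 63)*(-54 - 11*(-32)) = -505*(-54 + 352) = -505*298 = -150490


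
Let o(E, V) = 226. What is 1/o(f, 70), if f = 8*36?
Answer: 1/226 ≈ 0.0044248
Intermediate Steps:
f = 288
1/o(f, 70) = 1/226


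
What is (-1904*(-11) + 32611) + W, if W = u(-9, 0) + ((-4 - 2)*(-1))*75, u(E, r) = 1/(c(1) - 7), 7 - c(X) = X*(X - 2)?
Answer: 54006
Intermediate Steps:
c(X) = 7 - X*(-2 + X) (c(X) = 7 - X*(X - 2) = 7 - X*(-2 + X))
u(E, r) = 1 (u(E, r) = 1/((7 - 1*1² + 2*1) - 7) = 1/((7 - 1*1 + 2) - 7) = 1/((7 - 1 + 2) - 7) = 1/(8 - 7) = 1/1 = 1)
W = 451 (W = 1 + ((-4 - 2)*(-1))*75 = 1 - 6*(-1)*75 = 1 + 6*75 = 1 + 450 = 451)
(-1904*(-11) + 32611) + W = (-1904*(-11) + 32611) + 451 = (20944 + 32611) + 451 = 53555 + 451 = 54006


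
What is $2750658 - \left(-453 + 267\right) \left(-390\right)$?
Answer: $2678118$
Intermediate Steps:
$2750658 - \left(-453 + 267\right) \left(-390\right) = 2750658 - \left(-186\right) \left(-390\right) = 2750658 - 72540 = 2678118$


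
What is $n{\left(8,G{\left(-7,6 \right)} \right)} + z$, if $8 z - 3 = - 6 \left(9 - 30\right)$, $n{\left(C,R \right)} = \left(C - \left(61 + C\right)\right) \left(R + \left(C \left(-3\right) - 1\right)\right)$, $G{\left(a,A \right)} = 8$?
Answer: $\frac{8425}{8} \approx 1053.1$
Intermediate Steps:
$n{\left(C,R \right)} = 61 - 61 R + 183 C$ ($n{\left(C,R \right)} = - 61 \left(R - \left(1 + 3 C\right)\right) = - 61 \left(-1 + R - 3 C\right) = 61 - 61 R + 183 C$)
$z = \frac{129}{8}$ ($z = \frac{3}{8} + \frac{\left(-6\right) \left(9 - 30\right)}{8} = \frac{3}{8} + \frac{\left(-6\right) \left(-21\right)}{8} = \frac{3}{8} + \frac{1}{8} \cdot 126 = \frac{3}{8} + \frac{63}{4} = \frac{129}{8} \approx 16.125$)
$n{\left(8,G{\left(-7,6 \right)} \right)} + z = \left(61 - 488 + 183 \cdot 8\right) + \frac{129}{8} = \left(61 - 488 + 1464\right) + \frac{129}{8} = 1037 + \frac{129}{8} = \frac{8425}{8}$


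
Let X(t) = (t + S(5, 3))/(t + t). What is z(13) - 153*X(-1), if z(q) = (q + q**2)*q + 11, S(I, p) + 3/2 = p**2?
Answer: 11497/4 ≈ 2874.3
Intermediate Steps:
S(I, p) = -3/2 + p**2
z(q) = 11 + q*(q + q**2) (z(q) = q*(q + q**2) + 11 = 11 + q*(q + q**2))
X(t) = (15/2 + t)/(2*t) (X(t) = (t + (-3/2 + 3**2))/(t + t) = (t + (-3/2 + 9))/((2*t)) = (t + 15/2)*(1/(2*t)) = (15/2 + t)*(1/(2*t)) = (15/2 + t)/(2*t))
z(13) - 153*X(-1) = (11 + 13**2 + 13**3) - 153*(15 + 2*(-1))/(4*(-1)) = (11 + 169 + 2197) - 153*(-1)*(15 - 2)/4 = 2377 - 153*(-1)*13/4 = 2377 - 153*(-13/4) = 2377 + 1989/4 = 11497/4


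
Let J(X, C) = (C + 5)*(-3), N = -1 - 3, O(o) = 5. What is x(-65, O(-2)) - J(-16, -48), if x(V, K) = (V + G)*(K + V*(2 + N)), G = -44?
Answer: -14844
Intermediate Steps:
N = -4
J(X, C) = -15 - 3*C (J(X, C) = (5 + C)*(-3) = -15 - 3*C)
x(V, K) = (-44 + V)*(K - 2*V) (x(V, K) = (V - 44)*(K + V*(2 - 4)) = (-44 + V)*(K + V*(-2)) = (-44 + V)*(K - 2*V))
x(-65, O(-2)) - J(-16, -48) = (-44*5 - 2*(-65)² + 88*(-65) + 5*(-65)) - (-15 - 3*(-48)) = (-220 - 2*4225 - 5720 - 325) - (-15 + 144) = (-220 - 8450 - 5720 - 325) - 1*129 = -14715 - 129 = -14844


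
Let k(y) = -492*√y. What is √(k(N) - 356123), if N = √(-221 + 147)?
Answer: √(-356123 - 492*74^(¼)*√I) ≈ 0.854 - 597.62*I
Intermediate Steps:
N = I*√74 (N = √(-74) = I*√74 ≈ 8.6023*I)
√(k(N) - 356123) = √(-492*74^(¼)*√I - 356123) = √(-356123 - 492*74^(¼)*√I)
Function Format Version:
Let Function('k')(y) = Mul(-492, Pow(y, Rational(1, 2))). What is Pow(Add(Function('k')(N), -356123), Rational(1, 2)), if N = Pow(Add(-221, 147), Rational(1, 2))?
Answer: Pow(Add(-356123, Mul(-492, Pow(74, Rational(1, 4)), Pow(I, Rational(1, 2)))), Rational(1, 2)) ≈ Add(0.854, Mul(-597.62, I))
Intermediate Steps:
N = Mul(I, Pow(74, Rational(1, 2))) (N = Pow(-74, Rational(1, 2)) = Mul(I, Pow(74, Rational(1, 2))) ≈ Mul(8.6023, I))
Pow(Add(Function('k')(N), -356123), Rational(1, 2)) = Pow(Add(Mul(-492, Pow(Mul(I, Pow(74, Rational(1, 2))), Rational(1, 2))), -356123), Rational(1, 2)) = Pow(Add(Mul(-492, Mul(Pow(74, Rational(1, 4)), Pow(I, Rational(1, 2)))), -356123), Rational(1, 2)) = Pow(Add(Mul(-492, Pow(74, Rational(1, 4)), Pow(I, Rational(1, 2))), -356123), Rational(1, 2)) = Pow(Add(-356123, Mul(-492, Pow(74, Rational(1, 4)), Pow(I, Rational(1, 2)))), Rational(1, 2))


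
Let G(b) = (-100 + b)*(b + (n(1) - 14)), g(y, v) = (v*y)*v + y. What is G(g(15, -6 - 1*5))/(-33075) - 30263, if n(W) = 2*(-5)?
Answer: -9562601/315 ≈ -30357.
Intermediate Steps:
n(W) = -10
g(y, v) = y + y*v² (g(y, v) = y*v² + y = y + y*v²)
G(b) = (-100 + b)*(-24 + b) (G(b) = (-100 + b)*(b + (-10 - 14)) = (-100 + b)*(b - 24) = (-100 + b)*(-24 + b))
G(g(15, -6 - 1*5))/(-33075) - 30263 = (2400 + (15*(1 + (-6 - 1*5)²))² - 1860*(1 + (-6 - 1*5)²))/(-33075) - 30263 = (2400 + (15*(1 + (-6 - 5)²))² - 1860*(1 + (-6 - 5)²))*(-1/33075) - 30263 = (2400 + (15*(1 + (-11)²))² - 1860*(1 + (-11)²))*(-1/33075) - 30263 = (2400 + (15*(1 + 121))² - 1860*(1 + 121))*(-1/33075) - 30263 = (2400 + (15*122)² - 1860*122)*(-1/33075) - 30263 = (2400 + 1830² - 124*1830)*(-1/33075) - 30263 = (2400 + 3348900 - 226920)*(-1/33075) - 30263 = 3124380*(-1/33075) - 30263 = -29756/315 - 30263 = -9562601/315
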